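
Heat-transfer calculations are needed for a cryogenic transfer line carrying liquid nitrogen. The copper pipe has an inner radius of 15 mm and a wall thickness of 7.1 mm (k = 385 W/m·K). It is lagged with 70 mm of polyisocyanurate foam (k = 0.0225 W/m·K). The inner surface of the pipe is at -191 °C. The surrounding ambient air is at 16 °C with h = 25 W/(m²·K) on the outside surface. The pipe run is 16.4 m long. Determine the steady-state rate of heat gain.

Q ≈ 334 W

Radial resistances (cylindrical: R_cond = ln(r_o/r_i)/(2πkL), R_conv = 1/(h·2πrL)):
R_copper pipe wall = ln(22.1/15)/(2π×385×16.4) = 9.768×10^-6 K/W
R_polyisocyanurate foam = ln(92.1/22.1)/(2π×0.0225×16.4) = 0.6156 K/W
R_outer film = 1/(h_o·2πr_oL) = 1/(25×2π×0.0921×16.4) = 0.004215 K/W
R_total = 0.6198 K/W
Q = ΔT/R_total = 207/0.6198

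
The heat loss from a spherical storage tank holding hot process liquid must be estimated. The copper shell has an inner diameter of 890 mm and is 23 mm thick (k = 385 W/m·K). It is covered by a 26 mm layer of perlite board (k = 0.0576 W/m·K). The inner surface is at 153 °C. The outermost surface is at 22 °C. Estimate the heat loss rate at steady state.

Q ≈ 843 W

For a spherical shell R = (1/r₁ − 1/r₂)/(4πk); film R = 1/(h·4πr²). In series:
R_copper shell = (1/0.445 − 1/0.468)/(4π×385) = 2.283×10^-5 K/W
R_perlite board = (1/0.468 − 1/0.494)/(4π×0.0576) = 0.1554 K/W
R_total = 0.1554 K/W
Q = ΔT/R_total = 131/0.1554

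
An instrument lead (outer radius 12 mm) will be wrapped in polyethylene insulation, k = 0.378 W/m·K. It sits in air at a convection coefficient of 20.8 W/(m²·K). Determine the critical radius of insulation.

r_cr ≈ 18.2 mm

For a cylinder r_cr = k/h = 0.378/20.8
r_cr = 18.2 mm; since the bare radius (12 mm) is below r_cr, adding a thin layer of insulation will *increase* heat loss.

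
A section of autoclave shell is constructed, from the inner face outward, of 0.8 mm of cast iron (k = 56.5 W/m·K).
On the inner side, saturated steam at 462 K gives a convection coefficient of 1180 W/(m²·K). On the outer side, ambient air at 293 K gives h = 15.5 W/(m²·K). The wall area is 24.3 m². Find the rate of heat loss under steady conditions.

Model the wall as resistances in series:
R_inner film = 1/(h_i·A) = 1/(1180×24.3) = 3.487×10^-5 K/W
R_cast iron = L/(kA) = 0.0008/(56.5×24.3) = 5.827×10^-7 K/W
R_outer film = 1/(h_o·A) = 1/(15.5×24.3) = 0.002655 K/W
R_total = 0.00269 K/W
Q = ΔT / R_total = 169 / 0.00269

Q ≈ 62800 W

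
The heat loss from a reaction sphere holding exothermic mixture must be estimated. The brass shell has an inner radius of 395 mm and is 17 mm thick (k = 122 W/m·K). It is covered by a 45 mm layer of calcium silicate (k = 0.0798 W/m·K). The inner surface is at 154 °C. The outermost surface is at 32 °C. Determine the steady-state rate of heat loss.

Spherical conduction: R = (1/r_in − 1/r_out)/(4πk) per layer; series-sum.
R_brass shell = (1/0.395 − 1/0.412)/(4π×122) = 6.814×10^-5 K/W
R_calcium silicate = (1/0.412 − 1/0.457)/(4π×0.0798) = 0.2383 K/W
R_total = 0.2384 K/W
Q = ΔT/R_total = 122/0.2384

Q ≈ 512 W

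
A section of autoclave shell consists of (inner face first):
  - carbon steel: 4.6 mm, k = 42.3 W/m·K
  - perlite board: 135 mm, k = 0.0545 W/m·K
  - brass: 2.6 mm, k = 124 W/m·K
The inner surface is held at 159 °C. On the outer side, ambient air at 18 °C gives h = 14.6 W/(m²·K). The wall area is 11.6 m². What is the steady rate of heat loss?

Q ≈ 642 W

Series thermal resistances:
R_carbon steel = L/(kA) = 0.0046/(42.3×11.6) = 9.375×10^-6 K/W
R_perlite board = L/(kA) = 0.135/(0.0545×11.6) = 0.2135 K/W
R_brass = L/(kA) = 0.0026/(124×11.6) = 1.808×10^-6 K/W
R_outer film = 1/(h_o·A) = 1/(14.6×11.6) = 0.005905 K/W
R_total = 0.2195 K/W
Q = ΔT / R_total = 141 / 0.2195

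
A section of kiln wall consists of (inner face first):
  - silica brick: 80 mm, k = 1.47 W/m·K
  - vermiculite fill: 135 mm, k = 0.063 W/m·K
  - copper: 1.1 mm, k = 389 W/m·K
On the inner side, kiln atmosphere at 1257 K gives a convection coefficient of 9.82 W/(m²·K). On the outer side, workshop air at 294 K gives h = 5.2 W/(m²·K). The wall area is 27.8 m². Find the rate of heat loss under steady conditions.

Q ≈ 10700 W

Thermal resistances in series:
R_inner film = 1/(h_i·A) = 1/(9.82×27.8) = 0.003663 K/W
R_silica brick = L/(kA) = 0.08/(1.47×27.8) = 0.001958 K/W
R_vermiculite fill = L/(kA) = 0.135/(0.063×27.8) = 0.07708 K/W
R_copper = L/(kA) = 0.0011/(389×27.8) = 1.017×10^-7 K/W
R_outer film = 1/(h_o·A) = 1/(5.2×27.8) = 0.006918 K/W
R_total = 0.08962 K/W
Q = ΔT / R_total = 963 / 0.08962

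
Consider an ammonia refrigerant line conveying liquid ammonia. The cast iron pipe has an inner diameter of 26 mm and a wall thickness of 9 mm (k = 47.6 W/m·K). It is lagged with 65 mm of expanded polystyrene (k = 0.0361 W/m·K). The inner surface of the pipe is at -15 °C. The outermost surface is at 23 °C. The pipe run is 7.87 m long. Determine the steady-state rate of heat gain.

Per-layer cylindrical resistances, series-summed:
R_cast iron pipe wall = ln(22/13)/(2π×47.6×7.87) = 2.235×10^-4 K/W
R_expanded polystyrene = ln(87/22)/(2π×0.0361×7.87) = 0.7702 K/W
R_total = 0.7704 K/W
Q = ΔT/R_total = 38/0.7704

Q ≈ 49.3 W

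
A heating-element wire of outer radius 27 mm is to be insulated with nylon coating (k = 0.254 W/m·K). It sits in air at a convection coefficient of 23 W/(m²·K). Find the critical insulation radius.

r_cr ≈ 11 mm

For a cylinder r_cr = k/h = 0.254/23
r_cr = 11 mm; since the bare radius (27 mm) is above r_cr, any added insulation will reduce heat loss.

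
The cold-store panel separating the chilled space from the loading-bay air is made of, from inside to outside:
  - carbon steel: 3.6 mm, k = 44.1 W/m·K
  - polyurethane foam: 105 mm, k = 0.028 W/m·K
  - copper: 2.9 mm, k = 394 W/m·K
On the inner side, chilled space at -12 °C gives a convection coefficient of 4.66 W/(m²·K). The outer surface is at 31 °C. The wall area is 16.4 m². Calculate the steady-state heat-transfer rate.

Model the wall as resistances in series:
R_inner film = 1/(h_i·A) = 1/(4.66×16.4) = 0.01308 K/W
R_carbon steel = L/(kA) = 0.0036/(44.1×16.4) = 4.978×10^-6 K/W
R_polyurethane foam = L/(kA) = 0.105/(0.028×16.4) = 0.2287 K/W
R_copper = L/(kA) = 0.0029/(394×16.4) = 4.488×10^-7 K/W
R_total = 0.2417 K/W
Q = ΔT / R_total = 43 / 0.2417

Q ≈ 178 W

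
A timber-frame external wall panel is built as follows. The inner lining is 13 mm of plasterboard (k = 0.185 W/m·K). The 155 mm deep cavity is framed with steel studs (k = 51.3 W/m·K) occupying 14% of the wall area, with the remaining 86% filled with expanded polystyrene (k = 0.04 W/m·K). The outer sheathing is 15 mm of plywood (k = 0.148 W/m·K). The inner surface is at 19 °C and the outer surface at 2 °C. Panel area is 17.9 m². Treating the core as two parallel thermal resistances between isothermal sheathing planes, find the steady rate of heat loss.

Q ≈ 1580 W

Sheathing layers in series; stud and cavity paths in parallel between them.
R_inner = 0.013/(0.185×17.9) = 0.003926 K/W
R_stud  = 0.155/(51.3×0.14×17.9) = 0.001206 K/W
R_cav   = 0.155/(0.04×0.86×17.9) = 0.2517 K/W
1/R_core = 1/R_stud + 1/R_cav → R_core = 0.0012 K/W
R_outer = 0.015/(0.148×17.9) = 0.005662 K/W
R_total = 0.01079 K/W
Q = ΔT/R_total = 17/0.01079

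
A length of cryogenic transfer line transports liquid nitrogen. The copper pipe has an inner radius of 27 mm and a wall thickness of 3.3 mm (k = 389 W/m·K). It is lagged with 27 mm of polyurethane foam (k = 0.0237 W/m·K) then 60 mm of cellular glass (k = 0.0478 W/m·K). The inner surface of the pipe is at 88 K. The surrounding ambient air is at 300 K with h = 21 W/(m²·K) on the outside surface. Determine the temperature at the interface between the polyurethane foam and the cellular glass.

T ≈ 223 K

Per-layer cylindrical resistances, series-summed:
R_copper pipe wall = ln(30.3/27)/(2π×389×1) = 4.718×10^-5 K/W
R_polyurethane foam = ln(57.3/30.3)/(2π×0.0237×1) = 4.279 K/W
R_cellular glass = ln(117.3/57.3)/(2π×0.0478×1) = 2.385 K/W
R_outer film = 1/(h_o·2πr_oL) = 1/(21×2π×0.1173×1) = 0.06461 K/W
R_total = 6.729 K/W
Q = ΔT/R_total = 212/6.729
Q = 31.5 W/m
T_interface = T_inner + Q·ΣR(inner→interface) = 88 + 31.5×4.279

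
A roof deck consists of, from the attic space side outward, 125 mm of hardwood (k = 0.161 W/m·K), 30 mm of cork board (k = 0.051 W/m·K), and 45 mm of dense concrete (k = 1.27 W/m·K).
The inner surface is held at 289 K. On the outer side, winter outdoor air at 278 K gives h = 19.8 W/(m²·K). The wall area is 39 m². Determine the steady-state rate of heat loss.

Series thermal resistances:
R_hardwood = L/(kA) = 0.125/(0.161×39) = 0.01991 K/W
R_cork board = L/(kA) = 0.03/(0.051×39) = 0.01508 K/W
R_dense concrete = L/(kA) = 0.045/(1.27×39) = 9.085×10^-4 K/W
R_outer film = 1/(h_o·A) = 1/(19.8×39) = 0.001295 K/W
R_total = 0.03719 K/W
Q = ΔT / R_total = 11 / 0.03719

Q ≈ 296 W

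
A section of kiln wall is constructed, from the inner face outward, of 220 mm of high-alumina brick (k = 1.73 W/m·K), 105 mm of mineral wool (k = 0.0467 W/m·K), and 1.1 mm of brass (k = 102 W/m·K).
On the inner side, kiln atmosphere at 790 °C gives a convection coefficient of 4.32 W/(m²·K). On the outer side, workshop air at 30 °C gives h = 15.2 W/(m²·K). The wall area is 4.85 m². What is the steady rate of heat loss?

Thermal resistances in series:
R_inner film = 1/(h_i·A) = 1/(4.32×4.85) = 0.04773 K/W
R_high-alumina brick = L/(kA) = 0.22/(1.73×4.85) = 0.02622 K/W
R_mineral wool = L/(kA) = 0.105/(0.0467×4.85) = 0.4636 K/W
R_brass = L/(kA) = 0.0011/(102×4.85) = 2.224×10^-6 K/W
R_outer film = 1/(h_o·A) = 1/(15.2×4.85) = 0.01356 K/W
R_total = 0.5511 K/W
Q = ΔT / R_total = 760 / 0.5511

Q ≈ 1380 W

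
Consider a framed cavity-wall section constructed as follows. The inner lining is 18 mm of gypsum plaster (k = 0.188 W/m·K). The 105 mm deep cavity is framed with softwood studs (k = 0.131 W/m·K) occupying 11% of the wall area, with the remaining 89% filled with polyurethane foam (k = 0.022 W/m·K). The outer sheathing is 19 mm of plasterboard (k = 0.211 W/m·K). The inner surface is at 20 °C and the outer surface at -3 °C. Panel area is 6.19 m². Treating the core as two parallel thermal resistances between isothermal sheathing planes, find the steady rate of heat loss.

Q ≈ 43.5 W

Sheathing layers in series; stud and cavity paths in parallel between them.
R_inner = 0.018/(0.188×6.19) = 0.01547 K/W
R_stud  = 0.105/(0.131×0.11×6.19) = 1.177 K/W
R_cav   = 0.105/(0.022×0.89×6.19) = 0.8663 K/W
1/R_core = 1/R_stud + 1/R_cav → R_core = 0.4991 K/W
R_outer = 0.019/(0.211×6.19) = 0.01455 K/W
R_total = 0.5291 K/W
Q = ΔT/R_total = 23/0.5291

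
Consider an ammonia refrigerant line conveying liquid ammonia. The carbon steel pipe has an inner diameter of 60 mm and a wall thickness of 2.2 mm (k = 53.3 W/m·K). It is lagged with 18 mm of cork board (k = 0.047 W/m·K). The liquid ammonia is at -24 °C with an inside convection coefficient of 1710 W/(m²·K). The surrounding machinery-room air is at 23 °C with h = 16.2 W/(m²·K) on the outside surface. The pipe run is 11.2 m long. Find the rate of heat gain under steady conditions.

Radial resistances (cylindrical: R_cond = ln(r_o/r_i)/(2πkL), R_conv = 1/(h·2πrL)):
R_inner film = 1/(h_i·2πr₁L) = 1/(1710×2π×0.03×11.2) = 2.77×10^-4 K/W
R_carbon steel pipe wall = ln(32.2/30)/(2π×53.3×11.2) = 1.887×10^-5 K/W
R_cork board = ln(50.2/32.2)/(2π×0.047×11.2) = 0.1343 K/W
R_outer film = 1/(h_o·2πr_oL) = 1/(16.2×2π×0.0502×11.2) = 0.01747 K/W
R_total = 0.152 K/W
Q = ΔT/R_total = 47/0.152

Q ≈ 309 W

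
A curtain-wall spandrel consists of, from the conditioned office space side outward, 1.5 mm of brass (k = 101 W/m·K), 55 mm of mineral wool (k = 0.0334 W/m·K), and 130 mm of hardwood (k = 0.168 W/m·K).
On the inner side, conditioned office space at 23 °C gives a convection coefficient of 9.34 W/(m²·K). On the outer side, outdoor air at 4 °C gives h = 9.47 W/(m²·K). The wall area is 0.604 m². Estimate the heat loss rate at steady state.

Thermal resistances in series:
R_inner film = 1/(h_i·A) = 1/(9.34×0.604) = 0.1773 K/W
R_brass = L/(kA) = 0.0015/(101×0.604) = 2.459×10^-5 K/W
R_mineral wool = L/(kA) = 0.055/(0.0334×0.604) = 2.726 K/W
R_hardwood = L/(kA) = 0.13/(0.168×0.604) = 1.281 K/W
R_outer film = 1/(h_o·A) = 1/(9.47×0.604) = 0.1748 K/W
R_total = 4.36 K/W
Q = ΔT / R_total = 19 / 4.36

Q ≈ 4.36 W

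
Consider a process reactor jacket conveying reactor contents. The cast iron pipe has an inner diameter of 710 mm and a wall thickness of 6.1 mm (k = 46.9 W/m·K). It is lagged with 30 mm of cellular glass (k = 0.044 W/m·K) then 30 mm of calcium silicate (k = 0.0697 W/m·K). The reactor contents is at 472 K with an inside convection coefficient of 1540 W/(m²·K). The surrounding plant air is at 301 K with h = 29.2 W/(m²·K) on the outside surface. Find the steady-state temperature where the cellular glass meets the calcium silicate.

T ≈ 367 K

Treating each annulus and film as a series resistance:
R_inner film = 1/(h_i·2πr₁L) = 1/(1540×2π×0.355×1) = 2.911×10^-4 K/W
R_cast iron pipe wall = ln(361.1/355)/(2π×46.9×1) = 5.782×10^-5 K/W
R_cellular glass = ln(391.1/361.1)/(2π×0.044×1) = 0.2887 K/W
R_calcium silicate = ln(421.1/391.1)/(2π×0.0697×1) = 0.1688 K/W
R_outer film = 1/(h_o·2πr_oL) = 1/(29.2×2π×0.4211×1) = 0.01294 K/W
R_total = 0.4707 K/W
Q = ΔT/R_total = 171/0.4707
Q = 363 W/m
T_interface = T_inner − Q·ΣR(inner→interface) = 472 − 363×0.289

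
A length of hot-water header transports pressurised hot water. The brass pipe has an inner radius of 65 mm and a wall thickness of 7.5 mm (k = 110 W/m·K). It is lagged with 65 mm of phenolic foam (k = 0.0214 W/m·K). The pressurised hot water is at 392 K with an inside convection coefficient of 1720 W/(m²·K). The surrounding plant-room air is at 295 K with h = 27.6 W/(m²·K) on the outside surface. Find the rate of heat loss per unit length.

q′ ≈ 20.2 W/m

Treating each annulus and film as a series resistance:
R_inner film = 1/(h_i·2πr₁L) = 1/(1720×2π×0.065×1) = 0.001424 K/W
R_brass pipe wall = ln(72.5/65)/(2π×110×1) = 1.58×10^-4 K/W
R_phenolic foam = ln(137.5/72.5)/(2π×0.0214×1) = 4.76 K/W
R_outer film = 1/(h_o·2πr_oL) = 1/(27.6×2π×0.1375×1) = 0.04194 K/W
R_total = 4.804 K/W
Q = ΔT/R_total = 97/4.804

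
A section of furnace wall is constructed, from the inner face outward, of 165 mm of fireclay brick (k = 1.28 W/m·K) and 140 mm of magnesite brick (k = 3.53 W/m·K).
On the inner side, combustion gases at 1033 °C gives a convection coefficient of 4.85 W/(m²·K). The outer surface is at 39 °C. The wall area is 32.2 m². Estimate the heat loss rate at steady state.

Q ≈ 85400 W

Treating each layer as a thermal resistance in series:
R_inner film = 1/(h_i·A) = 1/(4.85×32.2) = 0.006403 K/W
R_fireclay brick = L/(kA) = 0.165/(1.28×32.2) = 0.004003 K/W
R_magnesite brick = L/(kA) = 0.14/(3.53×32.2) = 0.001232 K/W
R_total = 0.01164 K/W
Q = ΔT / R_total = 994 / 0.01164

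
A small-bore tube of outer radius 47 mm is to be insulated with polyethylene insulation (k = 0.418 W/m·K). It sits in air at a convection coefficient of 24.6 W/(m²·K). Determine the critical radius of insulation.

For a cylinder r_cr = k/h = 0.418/24.6
r_cr = 17 mm; since the bare radius (47 mm) is above r_cr, any added insulation will reduce heat loss.

r_cr ≈ 17 mm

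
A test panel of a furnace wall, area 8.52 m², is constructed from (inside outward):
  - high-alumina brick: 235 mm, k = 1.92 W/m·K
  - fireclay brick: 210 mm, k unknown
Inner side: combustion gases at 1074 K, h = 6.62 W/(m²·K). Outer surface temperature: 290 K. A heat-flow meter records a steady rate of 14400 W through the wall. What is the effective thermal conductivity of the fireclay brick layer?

k ≈ 1.1 W/(m·K)

Using the resistance-network approach (series):
R_inner film = 1/(h_i·A) = 1/(6.62×8.52) = 0.01773 K/W
R_high-alumina brick = L/(kA) = 0.235/(1.92×8.52) = 0.01437 K/W
Sum of known resistances R_other = 0.0321 K/W
Total R = ΔT/Q = 784/14400 = 0.05444 K/W
R_fireclay brick = R_total − R_other = 0.02235 K/W
k = L/(R·A) = 0.21/(0.02235×8.52)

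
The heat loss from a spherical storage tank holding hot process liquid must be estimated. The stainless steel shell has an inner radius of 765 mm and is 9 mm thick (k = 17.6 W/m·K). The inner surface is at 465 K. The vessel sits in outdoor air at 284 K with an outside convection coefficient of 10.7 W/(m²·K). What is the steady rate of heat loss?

Q ≈ 14500 W

Spherical conduction: R = (1/r_in − 1/r_out)/(4πk) per layer; series-sum.
R_stainless steel shell = (1/0.765 − 1/0.774)/(4π×17.6) = 6.873×10^-5 K/W
R_outer film = 1/(h·4πr_o²) = 1/(10.7×4π×0.774²) = 0.01241 K/W
R_total = 0.01248 K/W
Q = ΔT/R_total = 181/0.01248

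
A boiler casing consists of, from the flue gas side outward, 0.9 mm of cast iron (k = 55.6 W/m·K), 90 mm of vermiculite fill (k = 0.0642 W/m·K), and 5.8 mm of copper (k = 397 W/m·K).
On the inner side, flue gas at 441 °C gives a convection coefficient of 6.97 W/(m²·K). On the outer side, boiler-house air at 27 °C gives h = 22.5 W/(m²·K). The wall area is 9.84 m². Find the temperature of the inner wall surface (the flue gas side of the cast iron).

T ≈ 404 °C

Using the resistance-network approach (series):
R_inner film = 1/(h_i·A) = 1/(6.97×9.84) = 0.01458 K/W
R_cast iron = L/(kA) = 0.0009/(55.6×9.84) = 1.645×10^-6 K/W
R_vermiculite fill = L/(kA) = 0.09/(0.0642×9.84) = 0.1425 K/W
R_copper = L/(kA) = 0.0058/(397×9.84) = 1.485×10^-6 K/W
R_outer film = 1/(h_o·A) = 1/(22.5×9.84) = 0.004517 K/W
R_total = 0.1616 K/W;  Q = ΔT/R_total = 414/0.1616 = 2562 W
T_interface = T_inner − Q·ΣR(inner→interface) = 441 − 2560×0.01458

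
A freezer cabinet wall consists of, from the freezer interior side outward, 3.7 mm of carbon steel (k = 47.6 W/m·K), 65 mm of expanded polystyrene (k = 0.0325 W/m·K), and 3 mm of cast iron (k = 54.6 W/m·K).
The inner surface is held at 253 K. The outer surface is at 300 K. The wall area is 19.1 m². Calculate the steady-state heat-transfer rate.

Series thermal resistances:
R_carbon steel = L/(kA) = 0.0037/(47.6×19.1) = 4.07×10^-6 K/W
R_expanded polystyrene = L/(kA) = 0.065/(0.0325×19.1) = 0.1047 K/W
R_cast iron = L/(kA) = 0.003/(54.6×19.1) = 2.877×10^-6 K/W
R_total = 0.1047 K/W
Q = ΔT / R_total = 47 / 0.1047

Q ≈ 449 W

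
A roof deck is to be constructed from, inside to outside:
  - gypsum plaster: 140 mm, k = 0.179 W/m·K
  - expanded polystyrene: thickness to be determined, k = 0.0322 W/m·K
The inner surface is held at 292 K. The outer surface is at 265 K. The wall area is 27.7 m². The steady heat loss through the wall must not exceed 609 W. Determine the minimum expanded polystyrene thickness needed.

Treating each layer as a thermal resistance in series:
R_gypsum plaster = L/(kA) = 0.14/(0.179×27.7) = 0.02824 K/W
Sum of the known resistances R_other = 0.02824 K/W
Required total resistance R_tot = ΔT/Q_allow = 27/609 = 0.04433 K/W
R_expanded polystyrene = R_tot − R_other = 0.0161 K/W
L = R·k·A = 0.0161×0.0322×27.7

L ≈ 14.4 mm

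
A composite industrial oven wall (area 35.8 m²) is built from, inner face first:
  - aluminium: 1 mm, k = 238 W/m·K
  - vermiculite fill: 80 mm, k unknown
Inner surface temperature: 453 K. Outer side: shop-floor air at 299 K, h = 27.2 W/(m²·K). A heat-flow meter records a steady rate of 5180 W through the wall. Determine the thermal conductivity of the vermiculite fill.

k ≈ 0.0779 W/(m·K)

Treating each layer as a thermal resistance in series:
R_aluminium = L/(kA) = 0.001/(238×35.8) = 1.174×10^-7 K/W
R_outer film = 1/(h_o·A) = 1/(27.2×35.8) = 0.001027 K/W
Sum of known resistances R_other = 0.001027 K/W
Total R = ΔT/Q = 154/5180 = 0.02973 K/W
R_vermiculite fill = R_total − R_other = 0.0287 K/W
k = L/(R·A) = 0.08/(0.0287×35.8)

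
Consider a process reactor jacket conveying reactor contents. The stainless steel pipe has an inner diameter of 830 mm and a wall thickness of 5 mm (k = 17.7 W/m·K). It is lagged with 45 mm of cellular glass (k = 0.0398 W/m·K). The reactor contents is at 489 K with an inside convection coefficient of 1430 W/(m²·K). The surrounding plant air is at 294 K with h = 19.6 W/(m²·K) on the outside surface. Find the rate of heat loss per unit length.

Per-layer cylindrical resistances, series-summed:
R_inner film = 1/(h_i·2πr₁L) = 1/(1430×2π×0.415×1) = 2.682×10^-4 K/W
R_stainless steel pipe wall = ln(420/415)/(2π×17.7×1) = 1.077×10^-4 K/W
R_cellular glass = ln(465/420)/(2π×0.0398×1) = 0.407 K/W
R_outer film = 1/(h_o·2πr_oL) = 1/(19.6×2π×0.465×1) = 0.01746 K/W
R_total = 0.4249 K/W
Q = ΔT/R_total = 195/0.4249

q′ ≈ 459 W/m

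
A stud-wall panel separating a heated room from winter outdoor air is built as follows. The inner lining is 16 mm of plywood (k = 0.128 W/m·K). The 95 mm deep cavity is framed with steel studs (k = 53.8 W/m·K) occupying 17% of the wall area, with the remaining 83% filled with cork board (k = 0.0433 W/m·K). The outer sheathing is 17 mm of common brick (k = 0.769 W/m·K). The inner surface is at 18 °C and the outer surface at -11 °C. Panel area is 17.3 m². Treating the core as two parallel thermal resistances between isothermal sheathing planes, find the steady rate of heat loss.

Sheathing layers in series; stud and cavity paths in parallel between them.
R_inner = 0.016/(0.128×17.3) = 0.007225 K/W
R_stud  = 0.095/(53.8×0.17×17.3) = 6.004×10^-4 K/W
R_cav   = 0.095/(0.0433×0.83×17.3) = 0.1528 K/W
1/R_core = 1/R_stud + 1/R_cav → R_core = 5.981×10^-4 K/W
R_outer = 0.017/(0.769×17.3) = 0.001278 K/W
R_total = 0.009101 K/W
Q = ΔT/R_total = 29/0.009101

Q ≈ 3190 W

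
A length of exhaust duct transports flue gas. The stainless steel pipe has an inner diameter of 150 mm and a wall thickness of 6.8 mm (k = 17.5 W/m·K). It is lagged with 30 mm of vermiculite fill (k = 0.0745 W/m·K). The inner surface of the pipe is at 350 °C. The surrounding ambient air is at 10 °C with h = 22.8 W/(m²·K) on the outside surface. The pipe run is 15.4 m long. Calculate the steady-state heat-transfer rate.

For a radial system each layer contributes R = ln(r_out/r_in)/(2πkL); films add R = 1/(hA).
R_stainless steel pipe wall = ln(81.8/75)/(2π×17.5×15.4) = 5.125×10^-5 K/W
R_vermiculite fill = ln(111.8/81.8)/(2π×0.0745×15.4) = 0.04334 K/W
R_outer film = 1/(h_o·2πr_oL) = 1/(22.8×2π×0.1118×15.4) = 0.004054 K/W
R_total = 0.04745 K/W
Q = ΔT/R_total = 340/0.04745

Q ≈ 7170 W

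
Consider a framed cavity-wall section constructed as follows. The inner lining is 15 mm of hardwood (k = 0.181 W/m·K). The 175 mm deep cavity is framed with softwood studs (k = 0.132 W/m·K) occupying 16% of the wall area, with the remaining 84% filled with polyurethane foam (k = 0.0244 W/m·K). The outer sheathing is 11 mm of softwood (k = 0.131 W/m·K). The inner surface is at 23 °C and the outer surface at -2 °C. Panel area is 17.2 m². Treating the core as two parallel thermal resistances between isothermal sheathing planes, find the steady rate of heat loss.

Q ≈ 98.4 W

Sheathing layers in series; stud and cavity paths in parallel between them.
R_inner = 0.015/(0.181×17.2) = 0.004818 K/W
R_stud  = 0.175/(0.132×0.16×17.2) = 0.4817 K/W
R_cav   = 0.175/(0.0244×0.84×17.2) = 0.4964 K/W
1/R_core = 1/R_stud + 1/R_cav → R_core = 0.2445 K/W
R_outer = 0.011/(0.131×17.2) = 0.004882 K/W
R_total = 0.2542 K/W
Q = ΔT/R_total = 25/0.2542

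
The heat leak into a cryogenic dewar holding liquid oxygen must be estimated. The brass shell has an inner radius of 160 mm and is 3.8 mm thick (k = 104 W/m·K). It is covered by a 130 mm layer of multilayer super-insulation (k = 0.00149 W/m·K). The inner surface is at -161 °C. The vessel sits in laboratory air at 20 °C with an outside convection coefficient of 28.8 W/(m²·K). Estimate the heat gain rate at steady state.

For a spherical shell R = (1/r₁ − 1/r₂)/(4πk); film R = 1/(h·4πr²). In series:
R_brass shell = (1/0.16 − 1/0.1638)/(4π×104) = 1.109×10^-4 K/W
R_multilayer super-insulation = (1/0.1638 − 1/0.2938)/(4π×0.00149) = 144.3 K/W
R_outer film = 1/(h·4πr_o²) = 1/(28.8×4π×0.2938²) = 0.03201 K/W
R_total = 144.3 K/W
Q = ΔT/R_total = 181/144.3

Q ≈ 1.25 W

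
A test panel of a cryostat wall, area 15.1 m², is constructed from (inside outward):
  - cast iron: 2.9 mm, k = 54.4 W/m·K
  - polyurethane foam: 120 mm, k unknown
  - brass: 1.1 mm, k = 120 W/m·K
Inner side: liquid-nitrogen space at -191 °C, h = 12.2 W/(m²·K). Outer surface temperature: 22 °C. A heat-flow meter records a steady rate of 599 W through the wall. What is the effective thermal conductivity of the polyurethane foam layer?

k ≈ 0.0227 W/(m·K)

Using the resistance-network approach (series):
R_inner film = 1/(h_i·A) = 1/(12.2×15.1) = 0.005428 K/W
R_cast iron = L/(kA) = 0.0029/(54.4×15.1) = 3.53×10^-6 K/W
R_brass = L/(kA) = 0.0011/(120×15.1) = 6.071×10^-7 K/W
Sum of known resistances R_other = 0.005432 K/W
Total R = ΔT/Q = 213/599 = 0.3556 K/W
R_polyurethane foam = R_total − R_other = 0.3502 K/W
k = L/(R·A) = 0.12/(0.3502×15.1)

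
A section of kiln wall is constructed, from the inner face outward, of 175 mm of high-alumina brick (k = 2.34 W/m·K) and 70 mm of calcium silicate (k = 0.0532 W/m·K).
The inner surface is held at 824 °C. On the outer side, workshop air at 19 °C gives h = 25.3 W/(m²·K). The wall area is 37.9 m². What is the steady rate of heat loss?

Thermal resistances in series:
R_high-alumina brick = L/(kA) = 0.175/(2.34×37.9) = 0.001973 K/W
R_calcium silicate = L/(kA) = 0.07/(0.0532×37.9) = 0.03472 K/W
R_outer film = 1/(h_o·A) = 1/(25.3×37.9) = 0.001043 K/W
R_total = 0.03773 K/W
Q = ΔT / R_total = 805 / 0.03773

Q ≈ 21300 W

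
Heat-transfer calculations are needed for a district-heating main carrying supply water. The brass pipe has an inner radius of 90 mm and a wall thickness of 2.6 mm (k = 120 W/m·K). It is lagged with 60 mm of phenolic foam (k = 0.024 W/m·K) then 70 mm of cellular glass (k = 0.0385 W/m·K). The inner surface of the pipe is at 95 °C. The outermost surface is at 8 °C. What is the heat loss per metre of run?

q′ ≈ 17.9 W/m

For a radial system each layer contributes R = ln(r_out/r_in)/(2πkL); films add R = 1/(hA).
R_brass pipe wall = ln(92.6/90)/(2π×120×1) = 3.777×10^-5 K/W
R_phenolic foam = ln(152.6/92.6)/(2π×0.024×1) = 3.313 K/W
R_cellular glass = ln(222.6/152.6)/(2π×0.0385×1) = 1.561 K/W
R_total = 4.873 K/W
Q = ΔT/R_total = 87/4.873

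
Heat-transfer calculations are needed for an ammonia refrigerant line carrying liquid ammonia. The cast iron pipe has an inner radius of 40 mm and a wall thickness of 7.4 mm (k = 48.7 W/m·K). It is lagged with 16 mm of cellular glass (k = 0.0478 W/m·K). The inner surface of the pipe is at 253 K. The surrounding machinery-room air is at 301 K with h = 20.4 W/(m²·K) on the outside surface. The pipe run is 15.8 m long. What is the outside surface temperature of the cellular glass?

T ≈ 296 K

Cylindrical conduction, so R = ln(r₂/r₁)/(2πkL) per layer, in series:
R_cast iron pipe wall = ln(47.4/40)/(2π×48.7×15.8) = 3.511×10^-5 K/W
R_cellular glass = ln(63.4/47.4)/(2π×0.0478×15.8) = 0.06129 K/W
R_outer film = 1/(h_o·2πr_oL) = 1/(20.4×2π×0.0634×15.8) = 0.007788 K/W
R_total = 0.06911 K/W
Q = ΔT/R_total = 48/0.06911
Q = 695 W
T_interface = T_inner + Q·ΣR(inner→interface) = 253 + 695×0.06133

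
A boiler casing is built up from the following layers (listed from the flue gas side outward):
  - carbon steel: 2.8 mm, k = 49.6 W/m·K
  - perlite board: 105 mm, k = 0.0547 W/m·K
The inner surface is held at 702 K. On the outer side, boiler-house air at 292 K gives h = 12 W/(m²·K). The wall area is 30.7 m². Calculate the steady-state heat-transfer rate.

Using the resistance-network approach (series):
R_carbon steel = L/(kA) = 0.0028/(49.6×30.7) = 1.839×10^-6 K/W
R_perlite board = L/(kA) = 0.105/(0.0547×30.7) = 0.06253 K/W
R_outer film = 1/(h_o·A) = 1/(12×30.7) = 0.002714 K/W
R_total = 0.06524 K/W
Q = ΔT / R_total = 410 / 0.06524

Q ≈ 6280 W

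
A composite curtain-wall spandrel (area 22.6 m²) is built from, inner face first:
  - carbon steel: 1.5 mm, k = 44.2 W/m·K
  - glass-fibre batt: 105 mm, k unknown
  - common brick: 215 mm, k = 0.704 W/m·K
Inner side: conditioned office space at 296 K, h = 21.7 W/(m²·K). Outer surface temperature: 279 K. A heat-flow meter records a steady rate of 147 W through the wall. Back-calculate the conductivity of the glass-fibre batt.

k ≈ 0.0464 W/(m·K)

Model the wall as resistances in series:
R_inner film = 1/(h_i·A) = 1/(21.7×22.6) = 0.002039 K/W
R_carbon steel = L/(kA) = 0.0015/(44.2×22.6) = 1.502×10^-6 K/W
R_common brick = L/(kA) = 0.215/(0.704×22.6) = 0.01351 K/W
Sum of known resistances R_other = 0.01555 K/W
Total R = ΔT/Q = 17/147 = 0.1156 K/W
R_glass-fibre batt = R_total − R_other = 0.1001 K/W
k = L/(R·A) = 0.105/(0.1001×22.6)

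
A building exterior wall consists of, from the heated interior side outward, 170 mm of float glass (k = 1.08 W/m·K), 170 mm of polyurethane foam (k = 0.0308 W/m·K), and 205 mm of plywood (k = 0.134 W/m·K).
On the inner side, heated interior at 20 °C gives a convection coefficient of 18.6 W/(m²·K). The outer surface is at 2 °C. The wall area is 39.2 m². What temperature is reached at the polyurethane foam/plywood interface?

T ≈ 5.79 °C

Series thermal resistances:
R_inner film = 1/(h_i·A) = 1/(18.6×39.2) = 0.001372 K/W
R_float glass = L/(kA) = 0.17/(1.08×39.2) = 0.004015 K/W
R_polyurethane foam = L/(kA) = 0.17/(0.0308×39.2) = 0.1408 K/W
R_plywood = L/(kA) = 0.205/(0.134×39.2) = 0.03903 K/W
R_total = 0.1852 K/W;  Q = ΔT/R_total = 18/0.1852 = 97.18 W
T_interface = T_inner − Q·ΣR(inner→interface) = 20 − 97.2×0.1462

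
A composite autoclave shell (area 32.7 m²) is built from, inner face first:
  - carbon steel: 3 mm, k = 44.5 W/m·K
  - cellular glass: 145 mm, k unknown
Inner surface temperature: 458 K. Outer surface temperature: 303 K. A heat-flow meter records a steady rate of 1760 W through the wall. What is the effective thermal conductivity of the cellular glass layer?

k ≈ 0.0504 W/(m·K)

Using the resistance-network approach (series):
R_carbon steel = L/(kA) = 0.003/(44.5×32.7) = 2.062×10^-6 K/W
Sum of known resistances R_other = 2.062×10^-6 K/W
Total R = ΔT/Q = 155/1760 = 0.08807 K/W
R_cellular glass = R_total − R_other = 0.08807 K/W
k = L/(R·A) = 0.145/(0.08807×32.7)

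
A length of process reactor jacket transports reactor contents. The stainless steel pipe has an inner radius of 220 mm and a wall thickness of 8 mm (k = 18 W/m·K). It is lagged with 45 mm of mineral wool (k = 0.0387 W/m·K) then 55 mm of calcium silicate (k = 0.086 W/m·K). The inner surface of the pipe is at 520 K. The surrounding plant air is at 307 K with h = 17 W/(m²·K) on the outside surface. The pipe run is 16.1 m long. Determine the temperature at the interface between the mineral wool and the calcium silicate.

Cylindrical conduction, so R = ln(r₂/r₁)/(2πkL) per layer, in series:
R_stainless steel pipe wall = ln(228/220)/(2π×18×16.1) = 1.962×10^-5 K/W
R_mineral wool = ln(273/228)/(2π×0.0387×16.1) = 0.04601 K/W
R_calcium silicate = ln(328/273)/(2π×0.086×16.1) = 0.0211 K/W
R_outer film = 1/(h_o·2πr_oL) = 1/(17×2π×0.328×16.1) = 0.001773 K/W
R_total = 0.0689 K/W
Q = ΔT/R_total = 213/0.0689
Q = 3090 W
T_interface = T_inner − Q·ΣR(inner→interface) = 520 − 3090×0.04603

T ≈ 378 K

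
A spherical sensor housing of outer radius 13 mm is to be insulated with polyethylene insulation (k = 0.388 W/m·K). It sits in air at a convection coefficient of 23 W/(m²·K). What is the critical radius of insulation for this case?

For a sphere r_cr = 2k/h = 2×0.388/23
r_cr = 33.7 mm; since the bare radius (13 mm) is below r_cr, adding a thin layer of insulation will *increase* heat loss.

r_cr ≈ 33.7 mm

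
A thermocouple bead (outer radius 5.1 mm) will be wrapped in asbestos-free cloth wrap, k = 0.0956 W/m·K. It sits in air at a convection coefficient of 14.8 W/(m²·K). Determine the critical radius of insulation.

r_cr ≈ 12.9 mm

For a sphere r_cr = 2k/h = 2×0.0956/14.8
r_cr = 12.9 mm; since the bare radius (5.1 mm) is below r_cr, adding a thin layer of insulation will *increase* heat loss.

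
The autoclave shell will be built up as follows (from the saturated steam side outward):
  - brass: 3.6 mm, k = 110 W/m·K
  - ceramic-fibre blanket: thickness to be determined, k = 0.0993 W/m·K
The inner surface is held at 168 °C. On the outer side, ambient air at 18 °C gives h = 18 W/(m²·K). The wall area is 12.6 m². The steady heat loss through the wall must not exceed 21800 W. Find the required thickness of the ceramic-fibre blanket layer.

Thermal resistances in series:
R_brass = L/(kA) = 0.0036/(110×12.6) = 2.597×10^-6 K/W
R_outer film = 1/(h_o·A) = 1/(18×12.6) = 0.004409 K/W
Sum of the known resistances R_other = 0.004412 K/W
Required total resistance R_tot = ΔT/Q_allow = 150/21800 = 0.006881 K/W
R_ceramic-fibre blanket = R_tot − R_other = 0.002469 K/W
L = R·k·A = 0.002469×0.0993×12.6

L ≈ 3.09 mm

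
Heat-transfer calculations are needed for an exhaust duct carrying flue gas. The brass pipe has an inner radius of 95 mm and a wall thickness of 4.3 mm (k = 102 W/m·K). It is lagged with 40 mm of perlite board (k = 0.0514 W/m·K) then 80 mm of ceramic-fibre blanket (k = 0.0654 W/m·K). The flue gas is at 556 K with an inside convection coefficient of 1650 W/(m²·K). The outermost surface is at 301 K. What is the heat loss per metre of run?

q′ ≈ 118 W/m

Treating each annulus and film as a series resistance:
R_inner film = 1/(h_i·2πr₁L) = 1/(1650×2π×0.095×1) = 0.001015 K/W
R_brass pipe wall = ln(99.3/95)/(2π×102×1) = 6.907×10^-5 K/W
R_perlite board = ln(139.3/99.3)/(2π×0.0514×1) = 1.048 K/W
R_ceramic-fibre blanket = ln(219.3/139.3)/(2π×0.0654×1) = 1.104 K/W
R_total = 2.154 K/W
Q = ΔT/R_total = 255/2.154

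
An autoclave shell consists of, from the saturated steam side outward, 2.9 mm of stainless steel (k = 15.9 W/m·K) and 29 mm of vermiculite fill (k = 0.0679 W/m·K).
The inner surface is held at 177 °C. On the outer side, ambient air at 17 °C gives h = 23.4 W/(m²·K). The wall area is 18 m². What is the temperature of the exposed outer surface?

T ≈ 31.5 °C

Series thermal resistances:
R_stainless steel = L/(kA) = 0.0029/(15.9×18) = 1.013×10^-5 K/W
R_vermiculite fill = L/(kA) = 0.029/(0.0679×18) = 0.02373 K/W
R_outer film = 1/(h_o·A) = 1/(23.4×18) = 0.002374 K/W
R_total = 0.02611 K/W;  Q = ΔT/R_total = 160/0.02611 = 6127 W
T_interface = T_inner − Q·ΣR(inner→interface) = 177 − 6130×0.02374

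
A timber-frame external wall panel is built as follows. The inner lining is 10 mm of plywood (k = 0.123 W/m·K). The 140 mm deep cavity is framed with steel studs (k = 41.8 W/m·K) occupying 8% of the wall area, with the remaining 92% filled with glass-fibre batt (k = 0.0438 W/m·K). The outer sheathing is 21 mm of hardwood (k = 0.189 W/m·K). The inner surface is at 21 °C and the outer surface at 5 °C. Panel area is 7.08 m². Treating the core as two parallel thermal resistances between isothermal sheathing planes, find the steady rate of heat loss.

Q ≈ 485 W

Sheathing layers in series; stud and cavity paths in parallel between them.
R_inner = 0.01/(0.123×7.08) = 0.01148 K/W
R_stud  = 0.14/(41.8×0.08×7.08) = 0.005913 K/W
R_cav   = 0.14/(0.0438×0.92×7.08) = 0.4907 K/W
1/R_core = 1/R_stud + 1/R_cav → R_core = 0.005843 K/W
R_outer = 0.021/(0.189×7.08) = 0.01569 K/W
R_total = 0.03302 K/W
Q = ΔT/R_total = 16/0.03302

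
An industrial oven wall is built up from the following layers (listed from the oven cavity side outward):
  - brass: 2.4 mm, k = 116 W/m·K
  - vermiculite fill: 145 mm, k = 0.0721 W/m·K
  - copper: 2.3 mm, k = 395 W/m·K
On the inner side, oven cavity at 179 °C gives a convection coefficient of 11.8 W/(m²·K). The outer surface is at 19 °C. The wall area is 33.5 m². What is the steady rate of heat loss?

Model the wall as resistances in series:
R_inner film = 1/(h_i·A) = 1/(11.8×33.5) = 0.00253 K/W
R_brass = L/(kA) = 0.0024/(116×33.5) = 6.176×10^-7 K/W
R_vermiculite fill = L/(kA) = 0.145/(0.0721×33.5) = 0.06003 K/W
R_copper = L/(kA) = 0.0023/(395×33.5) = 1.738×10^-7 K/W
R_total = 0.06256 K/W
Q = ΔT / R_total = 160 / 0.06256

Q ≈ 2560 W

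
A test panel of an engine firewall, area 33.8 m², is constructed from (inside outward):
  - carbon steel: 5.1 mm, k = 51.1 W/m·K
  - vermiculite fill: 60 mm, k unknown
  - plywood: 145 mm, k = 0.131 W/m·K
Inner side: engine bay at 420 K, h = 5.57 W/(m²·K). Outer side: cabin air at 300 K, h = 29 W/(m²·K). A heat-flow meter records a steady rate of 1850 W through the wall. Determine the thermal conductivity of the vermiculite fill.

Using the resistance-network approach (series):
R_inner film = 1/(h_i·A) = 1/(5.57×33.8) = 0.005312 K/W
R_carbon steel = L/(kA) = 0.0051/(51.1×33.8) = 2.953×10^-6 K/W
R_plywood = L/(kA) = 0.145/(0.131×33.8) = 0.03275 K/W
R_outer film = 1/(h_o·A) = 1/(29×33.8) = 0.00102 K/W
Sum of known resistances R_other = 0.03908 K/W
Total R = ΔT/Q = 120/1850 = 0.06486 K/W
R_vermiculite fill = R_total − R_other = 0.02578 K/W
k = L/(R·A) = 0.06/(0.02578×33.8)

k ≈ 0.0689 W/(m·K)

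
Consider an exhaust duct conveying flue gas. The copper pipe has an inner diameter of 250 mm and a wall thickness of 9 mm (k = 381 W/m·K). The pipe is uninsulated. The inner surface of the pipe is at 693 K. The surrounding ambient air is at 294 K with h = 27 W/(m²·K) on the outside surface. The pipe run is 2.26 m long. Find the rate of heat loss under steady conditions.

Cylindrical conduction, so R = ln(r₂/r₁)/(2πkL) per layer, in series:
R_copper pipe wall = ln(134/125)/(2π×381×2.26) = 1.285×10^-5 K/W
R_outer film = 1/(h_o·2πr_oL) = 1/(27×2π×0.134×2.26) = 0.01946 K/W
R_total = 0.01948 K/W
Q = ΔT/R_total = 399/0.01948

Q ≈ 20500 W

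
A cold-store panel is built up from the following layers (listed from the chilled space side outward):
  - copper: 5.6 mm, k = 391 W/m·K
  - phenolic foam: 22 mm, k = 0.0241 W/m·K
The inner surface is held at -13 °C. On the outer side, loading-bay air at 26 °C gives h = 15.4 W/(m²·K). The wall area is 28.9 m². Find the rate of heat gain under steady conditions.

Q ≈ 1150 W

Using the resistance-network approach (series):
R_copper = L/(kA) = 0.0056/(391×28.9) = 4.956×10^-7 K/W
R_phenolic foam = L/(kA) = 0.022/(0.0241×28.9) = 0.03159 K/W
R_outer film = 1/(h_o·A) = 1/(15.4×28.9) = 0.002247 K/W
R_total = 0.03383 K/W
Q = ΔT / R_total = 39 / 0.03383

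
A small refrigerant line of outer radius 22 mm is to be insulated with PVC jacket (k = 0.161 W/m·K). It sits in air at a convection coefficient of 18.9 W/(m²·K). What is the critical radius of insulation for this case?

r_cr ≈ 8.52 mm

For a cylinder r_cr = k/h = 0.161/18.9
r_cr = 8.52 mm; since the bare radius (22 mm) is above r_cr, any added insulation will reduce heat loss.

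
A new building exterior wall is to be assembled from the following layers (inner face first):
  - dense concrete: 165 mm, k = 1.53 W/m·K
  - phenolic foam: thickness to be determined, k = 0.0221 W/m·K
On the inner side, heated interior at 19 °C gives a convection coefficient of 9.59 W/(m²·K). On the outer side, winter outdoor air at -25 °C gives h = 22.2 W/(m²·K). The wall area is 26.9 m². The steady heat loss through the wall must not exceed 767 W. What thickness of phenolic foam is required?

L ≈ 28.4 mm

Treating each layer as a thermal resistance in series:
R_inner film = 1/(h_i·A) = 1/(9.59×26.9) = 0.003876 K/W
R_dense concrete = L/(kA) = 0.165/(1.53×26.9) = 0.004009 K/W
R_outer film = 1/(h_o·A) = 1/(22.2×26.9) = 0.001675 K/W
Sum of the known resistances R_other = 0.00956 K/W
Required total resistance R_tot = ΔT/Q_allow = 44/767 = 0.05737 K/W
R_phenolic foam = R_tot − R_other = 0.04781 K/W
L = R·k·A = 0.04781×0.0221×26.9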